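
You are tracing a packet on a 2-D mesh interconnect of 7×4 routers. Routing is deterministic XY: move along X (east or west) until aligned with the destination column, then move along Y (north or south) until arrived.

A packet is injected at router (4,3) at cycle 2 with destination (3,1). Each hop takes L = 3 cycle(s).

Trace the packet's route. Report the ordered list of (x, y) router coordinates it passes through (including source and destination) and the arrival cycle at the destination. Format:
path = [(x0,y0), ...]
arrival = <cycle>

path = [(4,3), (3,3), (3,2), (3,1)]
arrival = 11

  0. router=(4,3) cycle=2 (inject)
  1. router=(3,3) cycle=5 dir=W
  2. router=(3,2) cycle=8 dir=S
  3. router=(3,1) cycle=11 dir=S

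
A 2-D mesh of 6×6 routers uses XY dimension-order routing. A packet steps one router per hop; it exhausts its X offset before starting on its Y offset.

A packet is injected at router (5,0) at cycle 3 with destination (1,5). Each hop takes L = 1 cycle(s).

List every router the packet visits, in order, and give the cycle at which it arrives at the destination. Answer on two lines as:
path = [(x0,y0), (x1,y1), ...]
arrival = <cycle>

path = [(5,0), (4,0), (3,0), (2,0), (1,0), (1,1), (1,2), (1,3), (1,4), (1,5)]
arrival = 12

t=3: at (5,0)
t=4: at (4,0) after W
t=5: at (3,0) after W
t=6: at (2,0) after W
t=7: at (1,0) after W
t=8: at (1,1) after N
t=9: at (1,2) after N
t=10: at (1,3) after N
t=11: at (1,4) after N
t=12: at (1,5) after N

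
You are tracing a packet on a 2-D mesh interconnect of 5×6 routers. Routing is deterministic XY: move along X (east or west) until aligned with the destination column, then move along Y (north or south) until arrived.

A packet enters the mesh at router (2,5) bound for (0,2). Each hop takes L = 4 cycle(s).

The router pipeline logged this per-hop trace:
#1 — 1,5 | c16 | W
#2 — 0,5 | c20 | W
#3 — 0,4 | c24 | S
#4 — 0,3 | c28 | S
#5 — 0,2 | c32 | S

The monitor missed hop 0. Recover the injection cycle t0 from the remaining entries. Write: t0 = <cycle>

Hop 1 reached at cycle 16; hop k is at t0 + k·L.
Therefore t0 = 16 − L = 12.

t0 = 12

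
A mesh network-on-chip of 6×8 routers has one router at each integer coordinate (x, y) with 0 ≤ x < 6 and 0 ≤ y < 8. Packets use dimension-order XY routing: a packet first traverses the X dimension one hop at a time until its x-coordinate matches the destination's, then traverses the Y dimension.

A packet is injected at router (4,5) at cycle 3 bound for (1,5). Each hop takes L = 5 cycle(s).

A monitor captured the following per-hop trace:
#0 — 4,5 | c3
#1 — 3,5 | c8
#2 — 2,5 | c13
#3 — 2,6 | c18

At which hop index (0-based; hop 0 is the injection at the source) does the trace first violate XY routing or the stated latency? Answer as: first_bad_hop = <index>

check 1→ d=(-1,0) cyc+5: ok
check 2→ d=(-1,0) cyc+5: ok
check 3→ d=(0,1) cyc+5: BAD: Y-move but x=2≠1

first_bad_hop = 3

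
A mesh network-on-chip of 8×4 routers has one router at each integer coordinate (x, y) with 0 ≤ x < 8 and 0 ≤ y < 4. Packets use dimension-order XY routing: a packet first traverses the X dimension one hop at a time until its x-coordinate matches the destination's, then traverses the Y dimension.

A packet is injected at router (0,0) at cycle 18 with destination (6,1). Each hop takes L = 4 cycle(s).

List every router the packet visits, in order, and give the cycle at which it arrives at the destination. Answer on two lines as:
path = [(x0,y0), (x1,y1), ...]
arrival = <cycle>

  0. router=(0,0) cycle=18 (inject)
  1. router=(1,0) cycle=22 dir=E
  2. router=(2,0) cycle=26 dir=E
  3. router=(3,0) cycle=30 dir=E
  4. router=(4,0) cycle=34 dir=E
  5. router=(5,0) cycle=38 dir=E
  6. router=(6,0) cycle=42 dir=E
  7. router=(6,1) cycle=46 dir=N

path = [(0,0), (1,0), (2,0), (3,0), (4,0), (5,0), (6,0), (6,1)]
arrival = 46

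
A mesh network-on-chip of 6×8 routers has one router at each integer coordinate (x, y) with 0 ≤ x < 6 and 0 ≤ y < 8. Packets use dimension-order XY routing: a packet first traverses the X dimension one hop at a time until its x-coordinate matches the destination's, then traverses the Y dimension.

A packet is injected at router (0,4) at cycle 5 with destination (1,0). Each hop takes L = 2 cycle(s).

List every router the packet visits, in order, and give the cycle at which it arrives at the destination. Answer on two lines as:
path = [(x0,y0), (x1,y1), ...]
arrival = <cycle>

path = [(0,4), (1,4), (1,3), (1,2), (1,1), (1,0)]
arrival = 15

  0. router=(0,4) cycle=5 (inject)
  1. router=(1,4) cycle=7 dir=E
  2. router=(1,3) cycle=9 dir=S
  3. router=(1,2) cycle=11 dir=S
  4. router=(1,1) cycle=13 dir=S
  5. router=(1,0) cycle=15 dir=S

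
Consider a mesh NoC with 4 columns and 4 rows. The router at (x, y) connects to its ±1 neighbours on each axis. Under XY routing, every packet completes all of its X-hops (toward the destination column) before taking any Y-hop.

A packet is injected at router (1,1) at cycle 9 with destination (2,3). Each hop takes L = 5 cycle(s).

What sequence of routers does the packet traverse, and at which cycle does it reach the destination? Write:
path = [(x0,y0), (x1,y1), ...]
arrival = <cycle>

hop 0: (1,1) @ cyc 9
hop 1: (2,1) @ cyc 14  [E]
hop 2: (2,2) @ cyc 19  [N]
hop 3: (2,3) @ cyc 24  [N]

path = [(1,1), (2,1), (2,2), (2,3)]
arrival = 24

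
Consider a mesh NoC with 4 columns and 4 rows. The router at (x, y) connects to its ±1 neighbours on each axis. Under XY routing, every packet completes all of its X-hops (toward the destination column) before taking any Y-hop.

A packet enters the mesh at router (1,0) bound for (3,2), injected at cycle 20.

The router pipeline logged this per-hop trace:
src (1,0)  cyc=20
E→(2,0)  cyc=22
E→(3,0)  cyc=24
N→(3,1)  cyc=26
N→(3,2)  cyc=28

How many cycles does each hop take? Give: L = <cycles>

Between hops 0 and 1 the cycle counter advances 22 − 20 = 2.
Each hop adds L, hence L = 2.

L = 2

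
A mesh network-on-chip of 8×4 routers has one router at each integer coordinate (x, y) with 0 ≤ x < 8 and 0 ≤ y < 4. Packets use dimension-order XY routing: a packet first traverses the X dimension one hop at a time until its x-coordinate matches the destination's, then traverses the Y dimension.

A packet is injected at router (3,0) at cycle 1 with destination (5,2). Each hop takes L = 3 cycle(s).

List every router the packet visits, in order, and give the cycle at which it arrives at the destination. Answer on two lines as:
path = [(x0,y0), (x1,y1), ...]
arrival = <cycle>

path = [(3,0), (4,0), (5,0), (5,1), (5,2)]
arrival = 13

src (3,0)  cyc=1
E→(4,0)  cyc=4
E→(5,0)  cyc=7
N→(5,1)  cyc=10
N→(5,2)  cyc=13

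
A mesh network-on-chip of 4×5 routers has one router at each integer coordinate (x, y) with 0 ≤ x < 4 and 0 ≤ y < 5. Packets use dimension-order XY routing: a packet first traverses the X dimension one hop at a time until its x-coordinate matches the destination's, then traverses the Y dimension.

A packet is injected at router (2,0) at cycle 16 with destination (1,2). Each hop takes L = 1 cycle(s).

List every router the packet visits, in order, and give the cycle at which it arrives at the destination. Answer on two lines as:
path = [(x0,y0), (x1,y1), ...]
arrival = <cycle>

path = [(2,0), (1,0), (1,1), (1,2)]
arrival = 19

  0. router=(2,0) cycle=16 (inject)
  1. router=(1,0) cycle=17 dir=W
  2. router=(1,1) cycle=18 dir=N
  3. router=(1,2) cycle=19 dir=N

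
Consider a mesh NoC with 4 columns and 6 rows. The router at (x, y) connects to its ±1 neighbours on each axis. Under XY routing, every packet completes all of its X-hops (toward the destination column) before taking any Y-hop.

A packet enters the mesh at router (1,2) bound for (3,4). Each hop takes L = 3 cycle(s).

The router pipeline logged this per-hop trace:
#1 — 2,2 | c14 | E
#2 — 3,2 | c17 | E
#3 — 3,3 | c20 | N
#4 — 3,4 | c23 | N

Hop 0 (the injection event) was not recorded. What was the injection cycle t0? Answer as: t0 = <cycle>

t0 = 11

Hop 1 reached at cycle 14; hop k is at t0 + k·L.
Therefore t0 = 14 − L = 11.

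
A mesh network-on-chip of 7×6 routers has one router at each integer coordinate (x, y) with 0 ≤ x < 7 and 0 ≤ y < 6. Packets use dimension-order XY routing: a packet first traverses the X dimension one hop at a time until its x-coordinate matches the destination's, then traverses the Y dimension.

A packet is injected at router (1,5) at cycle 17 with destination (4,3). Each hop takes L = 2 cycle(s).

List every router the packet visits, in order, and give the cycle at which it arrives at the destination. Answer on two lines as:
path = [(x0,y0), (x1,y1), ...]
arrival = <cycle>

path = [(1,5), (2,5), (3,5), (4,5), (4,4), (4,3)]
arrival = 27

src (1,5)  cyc=17
E→(2,5)  cyc=19
E→(3,5)  cyc=21
E→(4,5)  cyc=23
S→(4,4)  cyc=25
S→(4,3)  cyc=27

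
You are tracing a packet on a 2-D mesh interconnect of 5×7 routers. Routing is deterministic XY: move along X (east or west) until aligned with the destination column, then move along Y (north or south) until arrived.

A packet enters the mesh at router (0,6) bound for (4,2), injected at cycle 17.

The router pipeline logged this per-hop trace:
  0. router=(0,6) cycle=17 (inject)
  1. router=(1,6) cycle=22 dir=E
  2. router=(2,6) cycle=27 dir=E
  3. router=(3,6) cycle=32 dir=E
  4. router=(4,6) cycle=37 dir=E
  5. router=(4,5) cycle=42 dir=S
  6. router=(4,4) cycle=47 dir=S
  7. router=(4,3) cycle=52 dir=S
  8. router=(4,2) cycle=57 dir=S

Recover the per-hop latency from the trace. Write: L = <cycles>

L = 5

Δcyc across hop 0→1: 22 − 17 = 5.
Each hop adds L, hence L = 5.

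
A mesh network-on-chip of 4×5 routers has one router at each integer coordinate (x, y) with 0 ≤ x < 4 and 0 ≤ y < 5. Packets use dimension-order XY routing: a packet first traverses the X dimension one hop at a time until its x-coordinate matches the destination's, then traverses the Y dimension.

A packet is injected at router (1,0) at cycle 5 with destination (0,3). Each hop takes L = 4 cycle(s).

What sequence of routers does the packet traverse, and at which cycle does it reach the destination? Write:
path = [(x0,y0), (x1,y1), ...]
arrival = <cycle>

src (1,0)  cyc=5
W→(0,0)  cyc=9
N→(0,1)  cyc=13
N→(0,2)  cyc=17
N→(0,3)  cyc=21

path = [(1,0), (0,0), (0,1), (0,2), (0,3)]
arrival = 21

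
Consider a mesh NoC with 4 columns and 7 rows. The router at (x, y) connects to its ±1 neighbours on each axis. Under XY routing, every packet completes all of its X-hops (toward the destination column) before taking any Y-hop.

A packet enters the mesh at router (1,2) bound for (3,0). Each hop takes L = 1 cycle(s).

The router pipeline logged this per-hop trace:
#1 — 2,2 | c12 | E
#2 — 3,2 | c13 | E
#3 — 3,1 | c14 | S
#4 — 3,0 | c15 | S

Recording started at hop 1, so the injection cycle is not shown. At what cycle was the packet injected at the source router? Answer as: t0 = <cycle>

At hop 1 the cycle is 12; in general cyc_k = t0 + kL.
Subtract one hop: t0 = 12 − 1 = 11.

t0 = 11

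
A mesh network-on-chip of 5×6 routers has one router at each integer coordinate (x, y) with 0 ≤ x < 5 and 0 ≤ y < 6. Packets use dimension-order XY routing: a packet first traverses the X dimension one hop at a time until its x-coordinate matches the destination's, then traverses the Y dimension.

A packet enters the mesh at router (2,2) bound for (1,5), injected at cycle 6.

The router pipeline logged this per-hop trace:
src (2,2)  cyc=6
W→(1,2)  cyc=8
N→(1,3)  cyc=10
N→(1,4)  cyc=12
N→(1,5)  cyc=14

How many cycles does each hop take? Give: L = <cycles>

L = 2

Between hops 0 and 1 the cycle counter advances 8 − 6 = 2.
Per-hop latency L = Δcyc = 2.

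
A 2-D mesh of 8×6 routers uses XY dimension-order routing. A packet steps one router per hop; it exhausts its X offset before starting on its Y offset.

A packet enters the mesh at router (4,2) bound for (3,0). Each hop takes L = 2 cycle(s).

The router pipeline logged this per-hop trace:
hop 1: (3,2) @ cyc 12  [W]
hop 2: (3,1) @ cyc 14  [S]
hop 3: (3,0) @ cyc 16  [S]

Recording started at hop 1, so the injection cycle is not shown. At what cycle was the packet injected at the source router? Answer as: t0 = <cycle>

cyc[1] = 12 and cyc[k] = t0 + k·L for every k.
Therefore t0 = 12 − L = 10.

t0 = 10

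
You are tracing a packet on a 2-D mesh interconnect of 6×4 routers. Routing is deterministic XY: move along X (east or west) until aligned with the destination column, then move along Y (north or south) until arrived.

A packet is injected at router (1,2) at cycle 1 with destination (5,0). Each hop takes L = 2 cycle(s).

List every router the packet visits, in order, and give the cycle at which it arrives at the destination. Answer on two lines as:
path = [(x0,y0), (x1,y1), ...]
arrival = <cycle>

path = [(1,2), (2,2), (3,2), (4,2), (5,2), (5,1), (5,0)]
arrival = 13

  0. router=(1,2) cycle=1 (inject)
  1. router=(2,2) cycle=3 dir=E
  2. router=(3,2) cycle=5 dir=E
  3. router=(4,2) cycle=7 dir=E
  4. router=(5,2) cycle=9 dir=E
  5. router=(5,1) cycle=11 dir=S
  6. router=(5,0) cycle=13 dir=S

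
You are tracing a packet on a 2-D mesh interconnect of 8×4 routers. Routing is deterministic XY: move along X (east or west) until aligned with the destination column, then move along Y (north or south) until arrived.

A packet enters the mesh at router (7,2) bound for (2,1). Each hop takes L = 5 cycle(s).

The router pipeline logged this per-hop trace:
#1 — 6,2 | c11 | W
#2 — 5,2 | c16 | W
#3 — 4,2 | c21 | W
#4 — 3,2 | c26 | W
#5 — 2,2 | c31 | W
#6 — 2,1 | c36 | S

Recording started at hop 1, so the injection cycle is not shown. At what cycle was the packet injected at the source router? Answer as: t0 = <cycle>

t0 = 6

Hop 1 reached at cycle 11; hop k is at t0 + k·L.
So t0 = 11 − 1·5 = 6.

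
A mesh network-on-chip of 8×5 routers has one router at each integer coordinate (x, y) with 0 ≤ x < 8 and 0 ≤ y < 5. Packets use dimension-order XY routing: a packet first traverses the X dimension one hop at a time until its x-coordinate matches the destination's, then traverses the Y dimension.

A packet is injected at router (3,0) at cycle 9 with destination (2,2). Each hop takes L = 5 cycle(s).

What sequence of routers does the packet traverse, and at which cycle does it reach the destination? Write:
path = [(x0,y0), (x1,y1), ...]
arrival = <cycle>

  0. router=(3,0) cycle=9 (inject)
  1. router=(2,0) cycle=14 dir=W
  2. router=(2,1) cycle=19 dir=N
  3. router=(2,2) cycle=24 dir=N

path = [(3,0), (2,0), (2,1), (2,2)]
arrival = 24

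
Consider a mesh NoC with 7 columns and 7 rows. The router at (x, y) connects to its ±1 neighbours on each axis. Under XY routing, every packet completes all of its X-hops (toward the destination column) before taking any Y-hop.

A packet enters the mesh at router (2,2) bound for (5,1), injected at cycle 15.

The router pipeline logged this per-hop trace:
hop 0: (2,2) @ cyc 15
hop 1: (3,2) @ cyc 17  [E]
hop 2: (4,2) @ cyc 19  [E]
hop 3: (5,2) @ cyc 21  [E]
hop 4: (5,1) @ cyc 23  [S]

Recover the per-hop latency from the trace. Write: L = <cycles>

L = 2

Δcyc across hop 0→1: 17 − 15 = 2.
Each hop adds L, hence L = 2.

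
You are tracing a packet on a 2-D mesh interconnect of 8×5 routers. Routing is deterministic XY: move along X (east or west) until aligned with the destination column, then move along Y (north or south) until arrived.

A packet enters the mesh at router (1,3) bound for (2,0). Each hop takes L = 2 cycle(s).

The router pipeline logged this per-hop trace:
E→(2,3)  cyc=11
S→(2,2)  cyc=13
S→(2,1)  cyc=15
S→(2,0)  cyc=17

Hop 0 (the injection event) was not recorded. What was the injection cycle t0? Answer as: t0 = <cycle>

At hop 1 the cycle is 11; in general cyc_k = t0 + kL.
Therefore t0 = 11 − L = 9.

t0 = 9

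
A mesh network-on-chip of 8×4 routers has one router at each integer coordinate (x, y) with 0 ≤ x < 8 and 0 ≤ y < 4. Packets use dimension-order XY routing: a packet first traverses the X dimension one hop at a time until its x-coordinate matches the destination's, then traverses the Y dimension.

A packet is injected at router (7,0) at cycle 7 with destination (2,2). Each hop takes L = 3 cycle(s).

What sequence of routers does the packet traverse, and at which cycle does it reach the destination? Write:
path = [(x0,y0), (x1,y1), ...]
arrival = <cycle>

  0. router=(7,0) cycle=7 (inject)
  1. router=(6,0) cycle=10 dir=W
  2. router=(5,0) cycle=13 dir=W
  3. router=(4,0) cycle=16 dir=W
  4. router=(3,0) cycle=19 dir=W
  5. router=(2,0) cycle=22 dir=W
  6. router=(2,1) cycle=25 dir=N
  7. router=(2,2) cycle=28 dir=N

path = [(7,0), (6,0), (5,0), (4,0), (3,0), (2,0), (2,1), (2,2)]
arrival = 28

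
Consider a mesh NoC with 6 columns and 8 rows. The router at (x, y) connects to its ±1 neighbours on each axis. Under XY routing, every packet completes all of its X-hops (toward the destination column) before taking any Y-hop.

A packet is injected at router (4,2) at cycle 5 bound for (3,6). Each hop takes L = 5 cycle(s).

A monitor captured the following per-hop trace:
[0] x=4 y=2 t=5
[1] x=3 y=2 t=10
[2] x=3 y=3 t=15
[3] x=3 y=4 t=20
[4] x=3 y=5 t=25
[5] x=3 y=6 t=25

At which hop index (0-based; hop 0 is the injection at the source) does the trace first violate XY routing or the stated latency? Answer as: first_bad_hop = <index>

hop 1: step (-1,+0), +5 cyc — ok
hop 2: step (+0,+1), +5 cyc — ok
hop 3: step (+0,+1), +5 cyc — ok
hop 4: step (+0,+1), +5 cyc — ok
hop 5: step (+0,+1), +0 cyc — BAD: Δcyc=0≠L

first_bad_hop = 5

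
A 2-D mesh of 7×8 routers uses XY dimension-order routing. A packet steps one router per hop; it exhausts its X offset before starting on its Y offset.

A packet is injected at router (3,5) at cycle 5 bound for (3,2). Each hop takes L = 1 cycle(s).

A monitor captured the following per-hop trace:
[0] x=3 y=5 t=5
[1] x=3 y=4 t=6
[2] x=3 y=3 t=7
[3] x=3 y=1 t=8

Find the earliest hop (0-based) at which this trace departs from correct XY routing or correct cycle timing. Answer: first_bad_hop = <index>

hop 1: step (+0,-1), +1 cyc — ok
hop 2: step (+0,-1), +1 cyc — ok
hop 3: step (+0,-2), +1 cyc — BAD: non-unit step

first_bad_hop = 3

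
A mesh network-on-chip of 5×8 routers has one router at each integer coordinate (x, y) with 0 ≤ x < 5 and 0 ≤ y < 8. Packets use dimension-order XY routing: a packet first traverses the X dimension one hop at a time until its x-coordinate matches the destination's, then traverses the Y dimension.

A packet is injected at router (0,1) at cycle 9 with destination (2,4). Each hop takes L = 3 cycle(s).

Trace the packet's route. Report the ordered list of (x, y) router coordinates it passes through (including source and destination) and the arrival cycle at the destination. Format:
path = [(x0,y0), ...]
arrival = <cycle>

#0 — 0,1 | c9
#1 — 1,1 | c12 | E
#2 — 2,1 | c15 | E
#3 — 2,2 | c18 | N
#4 — 2,3 | c21 | N
#5 — 2,4 | c24 | N

path = [(0,1), (1,1), (2,1), (2,2), (2,3), (2,4)]
arrival = 24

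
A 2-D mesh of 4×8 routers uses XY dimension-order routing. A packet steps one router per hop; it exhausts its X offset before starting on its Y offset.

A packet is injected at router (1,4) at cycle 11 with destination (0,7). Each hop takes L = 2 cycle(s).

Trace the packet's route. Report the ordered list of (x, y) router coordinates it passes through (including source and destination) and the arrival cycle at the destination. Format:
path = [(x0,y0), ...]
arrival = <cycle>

path = [(1,4), (0,4), (0,5), (0,6), (0,7)]
arrival = 19

#0 — 1,4 | c11
#1 — 0,4 | c13 | W
#2 — 0,5 | c15 | N
#3 — 0,6 | c17 | N
#4 — 0,7 | c19 | N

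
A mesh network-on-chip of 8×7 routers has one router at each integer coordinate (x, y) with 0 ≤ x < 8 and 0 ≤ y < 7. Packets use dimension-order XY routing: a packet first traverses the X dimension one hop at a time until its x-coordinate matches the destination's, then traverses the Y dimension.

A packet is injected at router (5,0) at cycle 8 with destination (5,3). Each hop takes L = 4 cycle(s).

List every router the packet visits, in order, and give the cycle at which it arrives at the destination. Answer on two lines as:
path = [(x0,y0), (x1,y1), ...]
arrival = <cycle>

path = [(5,0), (5,1), (5,2), (5,3)]
arrival = 20

src (5,0)  cyc=8
N→(5,1)  cyc=12
N→(5,2)  cyc=16
N→(5,3)  cyc=20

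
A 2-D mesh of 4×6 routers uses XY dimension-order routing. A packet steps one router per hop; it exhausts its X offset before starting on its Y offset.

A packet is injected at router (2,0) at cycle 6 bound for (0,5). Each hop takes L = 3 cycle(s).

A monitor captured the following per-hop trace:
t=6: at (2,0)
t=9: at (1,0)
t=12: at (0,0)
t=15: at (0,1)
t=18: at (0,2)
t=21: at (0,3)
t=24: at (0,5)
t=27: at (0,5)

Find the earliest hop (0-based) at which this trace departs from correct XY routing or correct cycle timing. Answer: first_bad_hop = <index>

first_bad_hop = 6

hop 1: step (-1,+0), +3 cyc — ok
hop 2: step (-1,+0), +3 cyc — ok
hop 3: step (+0,+1), +3 cyc — ok
hop 4: step (+0,+1), +3 cyc — ok
hop 5: step (+0,+1), +3 cyc — ok
hop 6: step (+0,+2), +3 cyc — BAD: non-unit step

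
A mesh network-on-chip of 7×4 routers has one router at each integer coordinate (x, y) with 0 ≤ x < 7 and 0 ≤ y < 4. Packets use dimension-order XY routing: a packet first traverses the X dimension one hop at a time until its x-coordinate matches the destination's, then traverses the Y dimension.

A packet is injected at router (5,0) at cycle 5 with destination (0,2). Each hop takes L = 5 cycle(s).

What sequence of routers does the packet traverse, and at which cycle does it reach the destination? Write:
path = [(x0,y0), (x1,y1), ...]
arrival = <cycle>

#0 — 5,0 | c5
#1 — 4,0 | c10 | W
#2 — 3,0 | c15 | W
#3 — 2,0 | c20 | W
#4 — 1,0 | c25 | W
#5 — 0,0 | c30 | W
#6 — 0,1 | c35 | N
#7 — 0,2 | c40 | N

path = [(5,0), (4,0), (3,0), (2,0), (1,0), (0,0), (0,1), (0,2)]
arrival = 40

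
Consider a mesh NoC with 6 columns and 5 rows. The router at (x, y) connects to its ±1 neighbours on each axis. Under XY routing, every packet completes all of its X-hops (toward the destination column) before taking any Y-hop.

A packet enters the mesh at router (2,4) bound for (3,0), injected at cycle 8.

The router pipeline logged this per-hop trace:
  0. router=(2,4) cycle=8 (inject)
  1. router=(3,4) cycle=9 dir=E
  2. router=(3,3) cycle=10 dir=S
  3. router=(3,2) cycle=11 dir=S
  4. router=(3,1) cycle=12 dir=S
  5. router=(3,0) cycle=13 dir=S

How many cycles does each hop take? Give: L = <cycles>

L = 1

cyc[1] − cyc[0] = 9 − 8 = 1.
One hop costs L cycles, so L = 1.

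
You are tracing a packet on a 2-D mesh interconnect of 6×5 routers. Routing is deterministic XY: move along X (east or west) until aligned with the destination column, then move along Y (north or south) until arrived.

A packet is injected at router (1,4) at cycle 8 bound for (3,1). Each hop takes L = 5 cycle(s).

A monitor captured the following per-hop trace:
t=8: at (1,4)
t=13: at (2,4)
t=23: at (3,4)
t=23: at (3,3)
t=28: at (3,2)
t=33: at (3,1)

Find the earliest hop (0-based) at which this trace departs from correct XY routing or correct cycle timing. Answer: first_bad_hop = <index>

first_bad_hop = 2

[1] (+1,+0) / 5c ⇒ ok
[2] (+1,+0) / 10c ⇒ BAD: Δcyc=10≠L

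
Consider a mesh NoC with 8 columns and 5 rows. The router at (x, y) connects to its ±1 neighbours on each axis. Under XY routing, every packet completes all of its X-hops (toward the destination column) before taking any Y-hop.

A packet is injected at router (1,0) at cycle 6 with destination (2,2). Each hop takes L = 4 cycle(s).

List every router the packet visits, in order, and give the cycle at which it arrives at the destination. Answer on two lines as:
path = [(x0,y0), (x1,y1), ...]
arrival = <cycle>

path = [(1,0), (2,0), (2,1), (2,2)]
arrival = 18

t=6: at (1,0)
t=10: at (2,0) after E
t=14: at (2,1) after N
t=18: at (2,2) after N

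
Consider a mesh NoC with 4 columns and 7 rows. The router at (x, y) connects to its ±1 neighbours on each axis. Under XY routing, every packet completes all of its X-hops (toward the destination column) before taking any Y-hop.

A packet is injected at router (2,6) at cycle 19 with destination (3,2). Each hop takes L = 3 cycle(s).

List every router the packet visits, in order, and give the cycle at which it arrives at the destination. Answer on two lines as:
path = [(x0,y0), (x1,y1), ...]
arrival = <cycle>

path = [(2,6), (3,6), (3,5), (3,4), (3,3), (3,2)]
arrival = 34

#0 — 2,6 | c19
#1 — 3,6 | c22 | E
#2 — 3,5 | c25 | S
#3 — 3,4 | c28 | S
#4 — 3,3 | c31 | S
#5 — 3,2 | c34 | S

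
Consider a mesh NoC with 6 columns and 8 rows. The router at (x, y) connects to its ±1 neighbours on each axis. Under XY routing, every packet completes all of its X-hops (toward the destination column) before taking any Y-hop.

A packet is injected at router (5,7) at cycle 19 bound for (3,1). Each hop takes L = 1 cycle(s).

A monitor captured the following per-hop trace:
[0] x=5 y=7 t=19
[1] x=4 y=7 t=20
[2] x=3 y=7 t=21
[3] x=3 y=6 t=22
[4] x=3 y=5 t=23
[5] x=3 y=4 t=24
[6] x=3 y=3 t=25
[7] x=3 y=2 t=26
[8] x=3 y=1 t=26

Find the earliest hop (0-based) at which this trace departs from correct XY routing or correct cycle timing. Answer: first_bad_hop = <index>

[1] (-1,+0) / 1c ⇒ ok
[2] (-1,+0) / 1c ⇒ ok
[3] (+0,-1) / 1c ⇒ ok
[4] (+0,-1) / 1c ⇒ ok
[5] (+0,-1) / 1c ⇒ ok
[6] (+0,-1) / 1c ⇒ ok
[7] (+0,-1) / 1c ⇒ ok
[8] (+0,-1) / 0c ⇒ BAD: Δcyc=0≠L

first_bad_hop = 8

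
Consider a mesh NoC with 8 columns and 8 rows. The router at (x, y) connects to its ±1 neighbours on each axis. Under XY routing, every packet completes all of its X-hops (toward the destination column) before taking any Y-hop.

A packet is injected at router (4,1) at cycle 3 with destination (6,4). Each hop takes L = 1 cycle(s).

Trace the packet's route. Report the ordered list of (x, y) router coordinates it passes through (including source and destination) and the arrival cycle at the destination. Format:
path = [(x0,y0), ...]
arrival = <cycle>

path = [(4,1), (5,1), (6,1), (6,2), (6,3), (6,4)]
arrival = 8

  0. router=(4,1) cycle=3 (inject)
  1. router=(5,1) cycle=4 dir=E
  2. router=(6,1) cycle=5 dir=E
  3. router=(6,2) cycle=6 dir=N
  4. router=(6,3) cycle=7 dir=N
  5. router=(6,4) cycle=8 dir=N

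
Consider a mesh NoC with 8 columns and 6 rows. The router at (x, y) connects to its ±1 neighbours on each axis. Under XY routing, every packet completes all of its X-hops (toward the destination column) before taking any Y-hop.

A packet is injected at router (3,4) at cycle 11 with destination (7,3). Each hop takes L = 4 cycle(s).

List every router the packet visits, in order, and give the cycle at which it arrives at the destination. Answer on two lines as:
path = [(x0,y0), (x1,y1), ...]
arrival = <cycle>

path = [(3,4), (4,4), (5,4), (6,4), (7,4), (7,3)]
arrival = 31

t=11: at (3,4)
t=15: at (4,4) after E
t=19: at (5,4) after E
t=23: at (6,4) after E
t=27: at (7,4) after E
t=31: at (7,3) after S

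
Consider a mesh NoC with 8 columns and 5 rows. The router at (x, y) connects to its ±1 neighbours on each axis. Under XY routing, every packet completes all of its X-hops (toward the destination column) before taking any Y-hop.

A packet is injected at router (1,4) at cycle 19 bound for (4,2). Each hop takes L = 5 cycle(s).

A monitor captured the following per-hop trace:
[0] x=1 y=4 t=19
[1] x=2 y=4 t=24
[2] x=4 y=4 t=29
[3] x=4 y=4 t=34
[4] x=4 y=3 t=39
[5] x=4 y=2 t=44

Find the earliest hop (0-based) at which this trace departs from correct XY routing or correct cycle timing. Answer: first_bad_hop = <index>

[1] (+1,+0) / 5c ⇒ ok
[2] (+2,+0) / 5c ⇒ BAD: non-unit step

first_bad_hop = 2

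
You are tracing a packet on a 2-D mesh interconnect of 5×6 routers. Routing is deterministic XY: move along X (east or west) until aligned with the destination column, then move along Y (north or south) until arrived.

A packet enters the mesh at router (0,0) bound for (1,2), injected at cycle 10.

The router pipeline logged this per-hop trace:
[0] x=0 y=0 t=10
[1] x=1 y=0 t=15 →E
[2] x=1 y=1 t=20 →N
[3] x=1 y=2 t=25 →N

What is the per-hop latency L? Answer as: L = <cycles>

Between hops 0 and 1 the cycle counter advances 15 − 10 = 5.
That increment is L by definition: L = 5.

L = 5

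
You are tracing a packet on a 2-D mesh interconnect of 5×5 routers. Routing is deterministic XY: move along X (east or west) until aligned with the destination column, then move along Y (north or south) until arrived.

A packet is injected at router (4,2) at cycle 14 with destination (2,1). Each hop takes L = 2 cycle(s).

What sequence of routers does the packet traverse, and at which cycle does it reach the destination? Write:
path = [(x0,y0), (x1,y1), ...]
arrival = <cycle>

t=14: at (4,2)
t=16: at (3,2) after W
t=18: at (2,2) after W
t=20: at (2,1) after S

path = [(4,2), (3,2), (2,2), (2,1)]
arrival = 20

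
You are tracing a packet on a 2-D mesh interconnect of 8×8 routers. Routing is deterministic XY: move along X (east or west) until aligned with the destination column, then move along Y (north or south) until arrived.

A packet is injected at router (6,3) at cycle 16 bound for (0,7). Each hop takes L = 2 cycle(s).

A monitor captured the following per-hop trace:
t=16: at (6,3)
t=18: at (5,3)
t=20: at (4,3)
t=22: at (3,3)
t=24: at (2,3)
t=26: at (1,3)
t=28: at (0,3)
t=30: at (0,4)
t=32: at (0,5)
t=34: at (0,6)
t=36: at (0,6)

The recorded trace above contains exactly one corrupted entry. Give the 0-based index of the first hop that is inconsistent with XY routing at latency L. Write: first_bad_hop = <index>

first_bad_hop = 10

[1] (-1,+0) / 2c ⇒ ok
[2] (-1,+0) / 2c ⇒ ok
[3] (-1,+0) / 2c ⇒ ok
[4] (-1,+0) / 2c ⇒ ok
[5] (-1,+0) / 2c ⇒ ok
[6] (-1,+0) / 2c ⇒ ok
[7] (+0,+1) / 2c ⇒ ok
[8] (+0,+1) / 2c ⇒ ok
[9] (+0,+1) / 2c ⇒ ok
[10] (+0,+0) / 2c ⇒ BAD: non-unit step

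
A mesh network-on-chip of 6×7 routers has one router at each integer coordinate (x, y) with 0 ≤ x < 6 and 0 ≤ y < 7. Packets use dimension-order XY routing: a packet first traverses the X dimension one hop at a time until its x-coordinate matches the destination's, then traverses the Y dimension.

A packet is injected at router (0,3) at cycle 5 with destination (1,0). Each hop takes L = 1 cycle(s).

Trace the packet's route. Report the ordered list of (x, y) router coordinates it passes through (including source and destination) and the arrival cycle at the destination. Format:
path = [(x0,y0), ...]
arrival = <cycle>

path = [(0,3), (1,3), (1,2), (1,1), (1,0)]
arrival = 9

src (0,3)  cyc=5
E→(1,3)  cyc=6
S→(1,2)  cyc=7
S→(1,1)  cyc=8
S→(1,0)  cyc=9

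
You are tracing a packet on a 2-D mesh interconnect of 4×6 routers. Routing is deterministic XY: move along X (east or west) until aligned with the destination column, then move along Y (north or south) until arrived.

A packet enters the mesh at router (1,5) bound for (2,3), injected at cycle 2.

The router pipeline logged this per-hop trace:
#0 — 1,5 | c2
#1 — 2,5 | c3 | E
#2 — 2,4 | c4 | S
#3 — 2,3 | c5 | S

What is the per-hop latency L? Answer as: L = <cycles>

L = 1

From hop 0 (2) to hop 1 (3): +1 cycles.
Per-hop latency L = Δcyc = 1.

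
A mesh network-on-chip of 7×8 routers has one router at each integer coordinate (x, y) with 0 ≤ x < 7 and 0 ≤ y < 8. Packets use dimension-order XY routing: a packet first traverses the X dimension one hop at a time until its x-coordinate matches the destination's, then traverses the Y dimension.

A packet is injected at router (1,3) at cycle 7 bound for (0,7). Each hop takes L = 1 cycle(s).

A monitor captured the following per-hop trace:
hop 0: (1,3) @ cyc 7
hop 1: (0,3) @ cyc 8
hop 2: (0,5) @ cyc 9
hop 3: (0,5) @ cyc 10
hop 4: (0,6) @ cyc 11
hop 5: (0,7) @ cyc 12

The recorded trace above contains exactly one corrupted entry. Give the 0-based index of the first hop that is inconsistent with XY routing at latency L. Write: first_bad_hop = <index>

first_bad_hop = 2

  1: Δx=-1 Δy=+0 Δt=1 [ok]
  2: Δx=+0 Δy=+2 Δt=1 [BAD: non-unit step]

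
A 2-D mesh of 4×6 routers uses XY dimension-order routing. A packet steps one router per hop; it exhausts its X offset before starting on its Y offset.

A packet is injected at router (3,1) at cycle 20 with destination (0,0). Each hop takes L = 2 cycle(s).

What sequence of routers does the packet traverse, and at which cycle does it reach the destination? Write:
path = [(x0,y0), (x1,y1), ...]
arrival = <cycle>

path = [(3,1), (2,1), (1,1), (0,1), (0,0)]
arrival = 28

#0 — 3,1 | c20
#1 — 2,1 | c22 | W
#2 — 1,1 | c24 | W
#3 — 0,1 | c26 | W
#4 — 0,0 | c28 | S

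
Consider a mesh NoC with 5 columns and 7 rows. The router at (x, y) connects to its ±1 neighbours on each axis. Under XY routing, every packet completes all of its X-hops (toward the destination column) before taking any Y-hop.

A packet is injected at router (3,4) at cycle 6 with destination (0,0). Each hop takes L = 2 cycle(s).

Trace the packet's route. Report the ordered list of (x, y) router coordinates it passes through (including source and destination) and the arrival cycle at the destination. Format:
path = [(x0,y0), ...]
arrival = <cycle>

path = [(3,4), (2,4), (1,4), (0,4), (0,3), (0,2), (0,1), (0,0)]
arrival = 20

[0] x=3 y=4 t=6
[1] x=2 y=4 t=8 →W
[2] x=1 y=4 t=10 →W
[3] x=0 y=4 t=12 →W
[4] x=0 y=3 t=14 →S
[5] x=0 y=2 t=16 →S
[6] x=0 y=1 t=18 →S
[7] x=0 y=0 t=20 →S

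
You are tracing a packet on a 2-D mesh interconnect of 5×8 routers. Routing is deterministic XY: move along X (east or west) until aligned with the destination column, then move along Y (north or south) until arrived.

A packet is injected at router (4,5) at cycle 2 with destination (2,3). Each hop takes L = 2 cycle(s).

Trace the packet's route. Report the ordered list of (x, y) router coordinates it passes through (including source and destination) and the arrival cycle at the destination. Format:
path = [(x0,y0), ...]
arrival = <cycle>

path = [(4,5), (3,5), (2,5), (2,4), (2,3)]
arrival = 10

  0. router=(4,5) cycle=2 (inject)
  1. router=(3,5) cycle=4 dir=W
  2. router=(2,5) cycle=6 dir=W
  3. router=(2,4) cycle=8 dir=S
  4. router=(2,3) cycle=10 dir=S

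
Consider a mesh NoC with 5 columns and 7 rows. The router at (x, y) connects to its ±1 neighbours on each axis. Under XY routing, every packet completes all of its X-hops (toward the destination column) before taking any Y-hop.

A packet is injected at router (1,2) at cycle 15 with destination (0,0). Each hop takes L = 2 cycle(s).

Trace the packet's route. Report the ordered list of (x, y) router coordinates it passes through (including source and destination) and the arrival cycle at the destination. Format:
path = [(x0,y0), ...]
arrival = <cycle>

[0] x=1 y=2 t=15
[1] x=0 y=2 t=17 →W
[2] x=0 y=1 t=19 →S
[3] x=0 y=0 t=21 →S

path = [(1,2), (0,2), (0,1), (0,0)]
arrival = 21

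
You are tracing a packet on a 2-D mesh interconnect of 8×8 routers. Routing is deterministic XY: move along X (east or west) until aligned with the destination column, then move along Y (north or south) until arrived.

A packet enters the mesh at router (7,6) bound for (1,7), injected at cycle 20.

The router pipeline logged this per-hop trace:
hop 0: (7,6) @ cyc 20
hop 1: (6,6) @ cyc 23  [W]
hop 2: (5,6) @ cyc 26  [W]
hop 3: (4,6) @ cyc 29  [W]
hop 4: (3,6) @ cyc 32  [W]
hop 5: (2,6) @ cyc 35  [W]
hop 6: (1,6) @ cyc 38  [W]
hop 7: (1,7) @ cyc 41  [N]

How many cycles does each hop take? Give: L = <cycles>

From hop 0 (20) to hop 1 (23): +3 cycles.
Each hop adds L, hence L = 3.

L = 3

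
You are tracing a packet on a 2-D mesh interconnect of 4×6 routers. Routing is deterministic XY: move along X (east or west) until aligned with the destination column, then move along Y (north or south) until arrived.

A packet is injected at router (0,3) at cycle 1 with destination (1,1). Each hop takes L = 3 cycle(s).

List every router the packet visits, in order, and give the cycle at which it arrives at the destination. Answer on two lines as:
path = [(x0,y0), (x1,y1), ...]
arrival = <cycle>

#0 — 0,3 | c1
#1 — 1,3 | c4 | E
#2 — 1,2 | c7 | S
#3 — 1,1 | c10 | S

path = [(0,3), (1,3), (1,2), (1,1)]
arrival = 10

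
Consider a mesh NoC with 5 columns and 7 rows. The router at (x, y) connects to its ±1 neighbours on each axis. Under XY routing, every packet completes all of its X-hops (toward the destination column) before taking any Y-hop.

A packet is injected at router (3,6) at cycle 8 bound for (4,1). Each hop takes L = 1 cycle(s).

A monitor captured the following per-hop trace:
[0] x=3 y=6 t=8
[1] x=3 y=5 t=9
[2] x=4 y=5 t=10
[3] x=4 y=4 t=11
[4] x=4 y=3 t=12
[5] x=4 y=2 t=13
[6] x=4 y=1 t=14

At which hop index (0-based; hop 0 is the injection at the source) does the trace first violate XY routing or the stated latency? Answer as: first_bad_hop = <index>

first_bad_hop = 1

[1] (+0,-1) / 1c ⇒ BAD: Y-move but x=3≠4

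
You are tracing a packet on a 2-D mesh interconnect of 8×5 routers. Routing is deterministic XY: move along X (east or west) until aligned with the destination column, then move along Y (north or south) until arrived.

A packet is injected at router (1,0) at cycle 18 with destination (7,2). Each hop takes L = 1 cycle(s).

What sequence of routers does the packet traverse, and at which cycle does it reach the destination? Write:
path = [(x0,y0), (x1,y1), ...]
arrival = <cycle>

path = [(1,0), (2,0), (3,0), (4,0), (5,0), (6,0), (7,0), (7,1), (7,2)]
arrival = 26

  0. router=(1,0) cycle=18 (inject)
  1. router=(2,0) cycle=19 dir=E
  2. router=(3,0) cycle=20 dir=E
  3. router=(4,0) cycle=21 dir=E
  4. router=(5,0) cycle=22 dir=E
  5. router=(6,0) cycle=23 dir=E
  6. router=(7,0) cycle=24 dir=E
  7. router=(7,1) cycle=25 dir=N
  8. router=(7,2) cycle=26 dir=N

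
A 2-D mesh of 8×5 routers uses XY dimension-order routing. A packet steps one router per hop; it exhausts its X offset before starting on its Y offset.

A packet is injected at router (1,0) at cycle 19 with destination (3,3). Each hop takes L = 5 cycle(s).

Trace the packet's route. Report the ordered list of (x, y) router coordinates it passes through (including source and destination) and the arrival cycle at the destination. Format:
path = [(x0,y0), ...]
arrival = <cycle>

src (1,0)  cyc=19
E→(2,0)  cyc=24
E→(3,0)  cyc=29
N→(3,1)  cyc=34
N→(3,2)  cyc=39
N→(3,3)  cyc=44

path = [(1,0), (2,0), (3,0), (3,1), (3,2), (3,3)]
arrival = 44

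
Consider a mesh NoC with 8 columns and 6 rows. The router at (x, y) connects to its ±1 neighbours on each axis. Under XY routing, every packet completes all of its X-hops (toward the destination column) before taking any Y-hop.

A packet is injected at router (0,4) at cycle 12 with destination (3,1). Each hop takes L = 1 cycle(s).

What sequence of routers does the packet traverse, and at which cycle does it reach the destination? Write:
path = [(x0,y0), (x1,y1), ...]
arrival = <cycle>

hop 0: (0,4) @ cyc 12
hop 1: (1,4) @ cyc 13  [E]
hop 2: (2,4) @ cyc 14  [E]
hop 3: (3,4) @ cyc 15  [E]
hop 4: (3,3) @ cyc 16  [S]
hop 5: (3,2) @ cyc 17  [S]
hop 6: (3,1) @ cyc 18  [S]

path = [(0,4), (1,4), (2,4), (3,4), (3,3), (3,2), (3,1)]
arrival = 18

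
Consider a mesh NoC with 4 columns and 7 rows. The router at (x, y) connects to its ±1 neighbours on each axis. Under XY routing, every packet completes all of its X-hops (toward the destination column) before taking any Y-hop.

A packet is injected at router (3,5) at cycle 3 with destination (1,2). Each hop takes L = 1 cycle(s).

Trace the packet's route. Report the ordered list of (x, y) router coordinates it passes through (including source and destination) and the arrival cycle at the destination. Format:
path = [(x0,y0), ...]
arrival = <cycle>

#0 — 3,5 | c3
#1 — 2,5 | c4 | W
#2 — 1,5 | c5 | W
#3 — 1,4 | c6 | S
#4 — 1,3 | c7 | S
#5 — 1,2 | c8 | S

path = [(3,5), (2,5), (1,5), (1,4), (1,3), (1,2)]
arrival = 8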